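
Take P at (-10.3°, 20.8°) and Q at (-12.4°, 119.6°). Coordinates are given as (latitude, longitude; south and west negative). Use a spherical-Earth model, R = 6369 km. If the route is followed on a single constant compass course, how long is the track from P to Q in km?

10770 km

Δψ = ln[tan(π/4+φ₂/2)/tan(π/4+φ₁/2)] = -0.0374;  Δφ = -0.0367 rad,  Δλ = +1.7244 rad
q = Δφ/Δψ = 0.9804
d = R·√(Δφ² + q²Δλ²) = 6369·1.69096 = 10770 km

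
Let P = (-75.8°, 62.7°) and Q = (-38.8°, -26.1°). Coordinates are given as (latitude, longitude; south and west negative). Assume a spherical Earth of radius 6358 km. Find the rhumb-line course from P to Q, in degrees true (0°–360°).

311.0°

Meridional parts: M(φ₁)=-2.0830, M(φ₂)=-0.7358 → ΔM = +1.3472;  Δλ = -1.5499 rad
tan C = Δλ / ΔM = -1.1504 → C = 311.00°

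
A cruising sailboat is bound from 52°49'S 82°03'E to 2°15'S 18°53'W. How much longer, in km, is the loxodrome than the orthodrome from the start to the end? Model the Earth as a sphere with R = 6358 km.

Great circle: cos σ = sin φ₁ sin φ₂ + cos φ₁ cos φ₂ cos Δλ,  σ = 1.6542 rad → d_gc = 10517.1 km
Rhumb line: Δψ = +1.0502, q = Δφ/Δψ = 0.8403, d_rh = R√(Δφ²+q²Δλ²) = 10957.8 km
Excess = 10957.8 − 10517.1 = 440.7 ≈ 441 km

441 km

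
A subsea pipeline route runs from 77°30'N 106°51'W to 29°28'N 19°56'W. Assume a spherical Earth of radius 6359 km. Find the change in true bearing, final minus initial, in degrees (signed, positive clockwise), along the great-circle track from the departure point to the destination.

At departure: θ₁ = atan2(sin Δλ cos φ₂, cos φ₁ sin φ₂ − sin φ₁ cos φ₂ cos Δλ) = 86.00°
At arrival: θ₂ = atan2(sin Δλ cos φ₁, −cos φ₂ sin φ₁ + sin φ₂ cos φ₁ cos Δλ) = 165.64°
Δθ = θ₂ − θ₁ = +79.6°

+79.6°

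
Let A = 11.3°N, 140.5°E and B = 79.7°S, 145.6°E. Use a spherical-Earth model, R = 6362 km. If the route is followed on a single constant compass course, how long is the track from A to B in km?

10110 km

Rhumb course C = atan2(Δλ, Δψ) with Δψ = ln[tan(π/4+φ₂/2)/tan(π/4+φ₁/2)] = -2.6050, Δλ = +0.0890 → C = 178.04°
d = R·|Δφ| / |cos C| = 6362·1.58825 / 0.99942 = 10110 km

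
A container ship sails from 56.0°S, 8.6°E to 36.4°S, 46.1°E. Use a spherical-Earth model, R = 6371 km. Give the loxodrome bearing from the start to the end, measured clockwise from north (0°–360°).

Δψ = ln[tan(π/4+φ₂/2)/tan(π/4+φ₁/2)] = +0.5021
Δλ = +0.6545 rad (taken the short way round)
course = atan2(Δλ, Δψ) = 52.50°

52.5°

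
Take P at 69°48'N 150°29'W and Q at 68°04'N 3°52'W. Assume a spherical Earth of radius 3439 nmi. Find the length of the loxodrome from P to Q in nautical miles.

Δψ = ln[tan(π/4+φ₂/2)/tan(π/4+φ₁/2)] = -0.0842;  Δφ = -0.0303 rad,  Δλ = +2.5589 rad
q = Δφ/Δψ = 0.3593
d = R·√(Δφ² + q²Δλ²) = 3439·0.91981 = 3163 nmi

3163 nmi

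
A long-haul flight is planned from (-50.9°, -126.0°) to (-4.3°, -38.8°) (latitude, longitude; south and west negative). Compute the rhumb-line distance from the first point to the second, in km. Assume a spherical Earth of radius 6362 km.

9697 km

Δψ = ln[tan(π/4+φ₂/2)/tan(π/4+φ₁/2)] = +0.9602;  Δφ = +0.8133 rad,  Δλ = +1.5219 rad
q = Δφ/Δψ = 0.8470
d = R·√(Δφ² + q²Δλ²) = 6362·1.52421 = 9697 km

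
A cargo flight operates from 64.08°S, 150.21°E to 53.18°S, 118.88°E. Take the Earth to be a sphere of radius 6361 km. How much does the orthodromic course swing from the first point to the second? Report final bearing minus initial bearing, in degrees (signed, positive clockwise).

+27.0°

Initial bearing θ₁ = atan2(sin Δλ cos φ₂, cos φ₁ sin φ₂ − sin φ₁ cos φ₂ cos Δλ) = 289.52°
Final bearing θ₂ = (initial bearing from the destination back to the start) + 180° = 316.57°
Δθ = θ₂ − θ₁ = +27.0°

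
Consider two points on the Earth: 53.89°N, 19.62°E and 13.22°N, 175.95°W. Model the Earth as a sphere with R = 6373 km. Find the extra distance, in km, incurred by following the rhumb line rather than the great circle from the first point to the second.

2890 km

Great circle: cos σ = sin φ₁ sin φ₂ + cos φ₁ cos φ₂ cos Δλ,  σ = 1.9476 rad → d_gc = 12411.8 km
Rhumb line: Δψ = -0.8881, q = Δφ/Δψ = 0.7993, d_rh = R√(Δφ²+q²Δλ²) = 15302.0 km
Excess = 15302.0 − 12411.8 = 2890.2 ≈ 2890 km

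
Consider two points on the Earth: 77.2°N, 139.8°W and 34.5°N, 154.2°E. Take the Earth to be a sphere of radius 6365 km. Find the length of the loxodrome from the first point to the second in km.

Rhumb course C = atan2(Δλ, Δψ) with Δψ = ln[tan(π/4+φ₂/2)/tan(π/4+φ₁/2)] = -1.5455, Δλ = -1.1519 → C = 216.70°
d = R·|Δφ| / |cos C| = 6365·0.74526 / 0.80180 = 5916 km

5916 km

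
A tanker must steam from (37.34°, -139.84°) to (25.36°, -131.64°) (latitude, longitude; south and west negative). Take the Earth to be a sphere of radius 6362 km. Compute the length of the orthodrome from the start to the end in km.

1539 km

cos σ = sin φ₁ sin φ₂ + cos φ₁ cos φ₂ cos Δλ
      = sin(37.34°)sin(25.36°) + cos(37.34°)cos(25.36°)cos(8.20°) = 0.9709
σ = 13.862° → d = Rσ = 6362·0.24194 = 1539 km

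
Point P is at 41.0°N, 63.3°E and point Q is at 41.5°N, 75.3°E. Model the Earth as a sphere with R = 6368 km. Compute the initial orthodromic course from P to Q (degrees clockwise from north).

θ = atan2( sin Δλ·cos φ₂ ,  cos φ₁ sin φ₂ − sin φ₁ cos φ₂ cos Δλ )
  = atan2(+0.1557, +0.0195) = 82.88°

82.9°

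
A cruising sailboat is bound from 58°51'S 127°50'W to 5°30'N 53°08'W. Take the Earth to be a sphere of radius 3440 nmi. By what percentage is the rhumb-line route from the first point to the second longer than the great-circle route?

Great circle: σ = 1.5169 rad → d_gc = Rσ = 5218.2 nmi
Rhumb: Δφ = +1.1231, Δλ = +1.3038, Δψ = +1.3736, q = Δφ/Δψ = 0.8176 → d_rh = R√(Δφ²+q²Δλ²) = 5326.7 nmi
Excess = (5326.7 − 5218.2) / 5218.2 = 108.5 / 5218.2 = 2.08% ≈ 2.1%

2.1%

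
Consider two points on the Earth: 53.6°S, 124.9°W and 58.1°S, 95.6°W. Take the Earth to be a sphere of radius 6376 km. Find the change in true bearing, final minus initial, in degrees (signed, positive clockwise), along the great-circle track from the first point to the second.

Initial bearing θ₁ = atan2(sin Δλ cos φ₂, cos φ₁ sin φ₂ − sin φ₁ cos φ₂ cos Δλ) = 117.19°
Final bearing θ₂ = (initial bearing from the destination back to the start) + 180° = 92.76°
Δθ = θ₂ − θ₁ = -24.4°

-24.4°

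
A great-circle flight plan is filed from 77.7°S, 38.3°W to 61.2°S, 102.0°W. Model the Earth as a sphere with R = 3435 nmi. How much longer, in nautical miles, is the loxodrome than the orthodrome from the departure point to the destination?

Great circle: cos σ = sin φ₁ sin φ₂ + cos φ₁ cos φ₂ cos Δλ,  σ = 0.4472 rad → d_gc = 1536.1 nmi
Rhumb line: Δψ = +0.8683, q = Δφ/Δψ = 0.3317, d_rh = R√(Δφ²+q²Δλ²) = 1607.1 nmi
Excess = 1607.1 − 1536.1 = 71.0 ≈ 71 nmi

71 nmi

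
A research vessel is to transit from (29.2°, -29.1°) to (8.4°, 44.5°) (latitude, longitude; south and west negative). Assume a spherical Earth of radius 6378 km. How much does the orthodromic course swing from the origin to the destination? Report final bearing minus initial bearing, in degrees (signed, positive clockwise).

+27.5°

Initial bearing θ₁ = atan2(sin Δλ cos φ₂, cos φ₁ sin φ₂ − sin φ₁ cos φ₂ cos Δλ) = 90.53°
Final bearing θ₂ = (initial bearing from the destination back to the start) + 180° = 118.07°
Δθ = θ₂ − θ₁ = +27.5°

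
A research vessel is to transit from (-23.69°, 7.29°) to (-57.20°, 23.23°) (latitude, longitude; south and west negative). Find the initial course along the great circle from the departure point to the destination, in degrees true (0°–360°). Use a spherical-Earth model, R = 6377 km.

N = sin Δλ·cos φ₂ = +0.1488;  D = cos φ₁ sin φ₂ − sin φ₁ cos φ₂ cos Δλ = -0.5605
initial course = atan2(N, D) = 165.13°

165.1°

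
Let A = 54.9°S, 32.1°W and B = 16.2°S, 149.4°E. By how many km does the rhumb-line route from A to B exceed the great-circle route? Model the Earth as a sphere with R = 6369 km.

Great circle: cos σ = sin φ₁ sin φ₂ + cos φ₁ cos φ₂ cos Δλ,  σ = 1.9005 rad → d_gc = 12104.1 km
Rhumb line: Δψ = +0.8646, q = Δφ/Δψ = 0.7812, d_rh = R√(Δφ²+q²Δλ²) = 16086.7 km
Excess = 16086.7 − 12104.1 = 3982.6 ≈ 3983 km

3983 km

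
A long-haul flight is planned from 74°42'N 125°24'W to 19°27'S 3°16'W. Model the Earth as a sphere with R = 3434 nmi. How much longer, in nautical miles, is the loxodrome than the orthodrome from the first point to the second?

602 nmi

Great circle: cos σ = sin φ₁ sin φ₂ + cos φ₁ cos φ₂ cos Δλ,  σ = 2.0415 rad → d_gc = 7010.6 nmi
Rhumb line: Δψ = -2.3537, q = Δφ/Δψ = 0.6981, d_rh = R√(Δφ²+q²Δλ²) = 7613.0 nmi
Excess = 7613.0 − 7010.6 = 602.4 ≈ 602 nmi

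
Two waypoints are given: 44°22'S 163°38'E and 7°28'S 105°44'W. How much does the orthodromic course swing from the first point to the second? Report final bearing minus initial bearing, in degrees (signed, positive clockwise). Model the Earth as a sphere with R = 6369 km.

-50.0°

At departure: θ₁ = atan2(sin Δλ cos φ₂, cos φ₁ sin φ₂ − sin φ₁ cos φ₂ cos Δλ) = 95.79°
At arrival: θ₂ = atan2(sin Δλ cos φ₁, −cos φ₂ sin φ₁ + sin φ₂ cos φ₁ cos Δλ) = 45.83°
Δθ = θ₂ − θ₁ = -50.0°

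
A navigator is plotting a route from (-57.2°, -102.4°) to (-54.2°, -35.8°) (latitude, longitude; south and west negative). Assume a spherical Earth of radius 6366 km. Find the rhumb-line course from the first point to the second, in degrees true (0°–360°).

85.4°

Meridional parts: M(φ₁)=-1.2231, M(φ₂)=-1.1301 → ΔM = +0.0930;  Δλ = +1.1624 rad
tan C = Δλ / ΔM = +12.5027 → C = 85.43°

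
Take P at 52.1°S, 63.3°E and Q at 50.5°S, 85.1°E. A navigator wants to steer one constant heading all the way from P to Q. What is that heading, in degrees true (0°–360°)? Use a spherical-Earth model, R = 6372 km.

83.3°

Meridional parts: M(φ₁)=-1.0690, M(φ₂)=-1.0243 → ΔM = +0.0447;  Δλ = +0.3805 rad
tan C = Δλ / ΔM = +8.5178 → C = 83.30°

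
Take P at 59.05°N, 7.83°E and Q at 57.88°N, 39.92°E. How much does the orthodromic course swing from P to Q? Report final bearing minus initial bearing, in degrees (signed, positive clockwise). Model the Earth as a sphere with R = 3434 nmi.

+27.5°

Initial bearing θ₁ = atan2(sin Δλ cos φ₂, cos φ₁ sin φ₂ − sin φ₁ cos φ₂ cos Δλ) = 80.11°
Final bearing θ₂ = (initial bearing from the destination back to the start) + 180° = 107.66°
Δθ = θ₂ − θ₁ = +27.5°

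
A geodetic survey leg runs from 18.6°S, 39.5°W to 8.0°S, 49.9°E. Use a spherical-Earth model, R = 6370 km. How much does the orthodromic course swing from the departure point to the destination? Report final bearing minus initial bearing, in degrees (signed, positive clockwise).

-25.8°

Initial bearing θ₁ = atan2(sin Δλ cos φ₂, cos φ₁ sin φ₂ − sin φ₁ cos φ₂ cos Δλ) = 97.40°
Final bearing θ₂ = (initial bearing from the destination back to the start) + 180° = 71.64°
Δθ = θ₂ − θ₁ = -25.8°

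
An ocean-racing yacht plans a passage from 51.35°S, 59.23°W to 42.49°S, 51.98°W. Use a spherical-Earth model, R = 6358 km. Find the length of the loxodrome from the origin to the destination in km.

1125 km

Rhumb course C = atan2(Δλ, Δψ) with Δψ = ln[tan(π/4+φ₂/2)/tan(π/4+φ₁/2)] = +0.2271, Δλ = +0.1265 → C = 29.12°
d = R·|Δφ| / |cos C| = 6358·0.15464 / 0.87360 = 1125 km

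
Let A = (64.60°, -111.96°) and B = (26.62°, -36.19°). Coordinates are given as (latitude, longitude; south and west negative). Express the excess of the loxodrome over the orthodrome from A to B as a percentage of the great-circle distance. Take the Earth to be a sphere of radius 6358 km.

Great circle: σ = 1.0483 rad → d_gc = Rσ = 6665.3 km
Rhumb: Δφ = -0.6629, Δλ = +1.3224, Δψ = -1.0078, q = Δφ/Δψ = 0.6578 → d_rh = R√(Δφ²+q²Δλ²) = 6953.3 km
Excess = (6953.3 − 6665.3) / 6665.3 = 288.0 / 6665.3 = 4.32% ≈ 4.3%

4.3%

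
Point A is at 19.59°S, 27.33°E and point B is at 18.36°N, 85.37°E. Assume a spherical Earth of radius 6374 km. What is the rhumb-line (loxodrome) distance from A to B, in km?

7615 km

Δψ = ln[tan(π/4+φ₂/2)/tan(π/4+φ₁/2)] = +0.6748;  Δφ = +0.6624 rad,  Δλ = +1.0130 rad
q = Δφ/Δψ = 0.9815
d = R·√(Δφ² + q²Δλ²) = 6374·1.19466 = 7615 km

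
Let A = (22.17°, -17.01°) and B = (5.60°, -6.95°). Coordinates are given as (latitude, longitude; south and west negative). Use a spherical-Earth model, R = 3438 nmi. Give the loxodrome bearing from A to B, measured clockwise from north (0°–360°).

Meridional parts: M(φ₁)=+0.3970, M(φ₂)=+0.0979 → ΔM = -0.2991;  Δλ = +0.1756 rad
tan C = Δλ / ΔM = -0.5871 → C = 149.58°

149.6°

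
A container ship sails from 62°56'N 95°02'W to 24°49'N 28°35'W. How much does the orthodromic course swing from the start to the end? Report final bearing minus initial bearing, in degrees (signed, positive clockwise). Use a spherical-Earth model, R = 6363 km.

At departure: θ₁ = atan2(sin Δλ cos φ₂, cos φ₁ sin φ₂ − sin φ₁ cos φ₂ cos Δλ) = 99.01°
At arrival: θ₂ = atan2(sin Δλ cos φ₁, −cos φ₂ sin φ₁ + sin φ₂ cos φ₁ cos Δλ) = 150.32°
Δθ = θ₂ − θ₁ = +51.3°

+51.3°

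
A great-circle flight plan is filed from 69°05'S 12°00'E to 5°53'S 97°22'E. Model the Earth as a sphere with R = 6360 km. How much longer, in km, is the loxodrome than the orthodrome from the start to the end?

Great circle: cos σ = sin φ₁ sin φ₂ + cos φ₁ cos φ₂ cos Δλ,  σ = 1.4460 rad → d_gc = 9196.80 km
Rhumb line: Δψ = +1.5868, q = Δφ/Δψ = 0.6952, d_rh = R√(Δφ²+q²Δλ²) = 9623.27 km
Excess = 9623.27 − 9196.80 = 426.47 ≈ 426 km

426 km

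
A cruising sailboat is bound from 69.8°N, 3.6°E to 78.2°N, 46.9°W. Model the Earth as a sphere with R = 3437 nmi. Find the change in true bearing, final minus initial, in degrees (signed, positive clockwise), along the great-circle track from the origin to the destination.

At departure: θ₁ = atan2(sin Δλ cos φ₂, cos φ₁ sin φ₂ − sin φ₁ cos φ₂ cos Δλ) = 323.84°
At arrival: θ₂ = atan2(sin Δλ cos φ₁, −cos φ₂ sin φ₁ + sin φ₂ cos φ₁ cos Δλ) = 274.95°
Δθ = θ₂ − θ₁ = -48.9°

-48.9°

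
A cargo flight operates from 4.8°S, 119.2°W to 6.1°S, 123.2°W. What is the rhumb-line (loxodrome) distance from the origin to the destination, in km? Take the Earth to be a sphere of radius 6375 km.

466 km

Δψ = ln[tan(π/4+φ₂/2)/tan(π/4+φ₁/2)] = -0.0228;  Δφ = -0.0227 rad,  Δλ = -0.0698 rad
q = Δφ/Δψ = 0.9955
d = R·√(Δφ² + q²Δλ²) = 6375·0.07311 = 466 km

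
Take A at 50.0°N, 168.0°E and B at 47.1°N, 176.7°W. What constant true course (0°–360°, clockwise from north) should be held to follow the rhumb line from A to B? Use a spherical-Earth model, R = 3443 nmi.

Δψ = ln[tan(π/4+φ₂/2)/tan(π/4+φ₁/2)] = -0.0765
Δλ = +0.2670 rad (taken the short way round)
course = atan2(Δλ, Δψ) = 105.98°

106.0°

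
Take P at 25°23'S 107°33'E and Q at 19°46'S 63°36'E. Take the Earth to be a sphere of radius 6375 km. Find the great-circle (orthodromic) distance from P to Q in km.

cos σ = sin φ₁ sin φ₂ + cos φ₁ cos φ₂ cos Δλ
      = sin(-25.38°)sin(-19.77°) + cos(-25.38°)cos(-19.77°)cos(-43.95°) = 0.7571
σ = 40.792° → d = Rσ = 6375·0.71195 = 4539 km

4539 km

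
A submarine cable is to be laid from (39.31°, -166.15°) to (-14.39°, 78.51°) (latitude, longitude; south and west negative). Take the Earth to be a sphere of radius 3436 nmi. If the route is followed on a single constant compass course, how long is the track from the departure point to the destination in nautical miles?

7232 nmi

Rhumb course C = atan2(Δλ, Δψ) with Δψ = ln[tan(π/4+φ₂/2)/tan(π/4+φ₁/2)] = -1.0011, Δλ = -2.0131 → C = 243.56°
d = R·|Δφ| / |cos C| = 3436·0.93724 / 0.44528 = 7232 nmi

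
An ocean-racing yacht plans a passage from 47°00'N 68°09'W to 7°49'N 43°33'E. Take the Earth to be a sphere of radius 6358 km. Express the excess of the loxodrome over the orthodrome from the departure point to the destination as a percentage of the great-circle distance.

Great circle: σ = 1.7217 rad → d_gc = Rσ = 10946.7 km
Rhumb: Δφ = -0.6839, Δλ = +1.9495, Δψ = -0.7948, q = Δφ/Δψ = 0.8605 → d_rh = R√(Δφ²+q²Δλ²) = 11517.8 km
Excess = (11517.8 − 10946.7) / 10946.7 = 571.1 / 10946.7 = 5.22% ≈ 5.2%

5.2%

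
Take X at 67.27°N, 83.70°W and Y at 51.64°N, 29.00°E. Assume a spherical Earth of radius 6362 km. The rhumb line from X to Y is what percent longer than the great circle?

Great circle: σ = 0.8884 rad → d_gc = Rσ = 5651.7 km
Rhumb: Δφ = -0.2728, Δλ = +1.9670, Δψ = -0.5485, q = Δφ/Δψ = 0.4974 → d_rh = R√(Δφ²+q²Δλ²) = 6461.7 km
Excess = (6461.7 − 5651.7) / 5651.7 = 810.0 / 5651.7 = 14.33% ≈ 14.3%

14.3%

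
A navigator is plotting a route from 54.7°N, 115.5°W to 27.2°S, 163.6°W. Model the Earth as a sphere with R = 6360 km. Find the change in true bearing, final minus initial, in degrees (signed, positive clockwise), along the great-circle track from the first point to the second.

-16.0°

Initial bearing θ₁ = atan2(sin Δλ cos φ₂, cos φ₁ sin φ₂ − sin φ₁ cos φ₂ cos Δλ) = 221.48°
Final bearing θ₂ = (initial bearing from the destination back to the start) + 180° = 205.49°
Δθ = θ₂ − θ₁ = -16.0°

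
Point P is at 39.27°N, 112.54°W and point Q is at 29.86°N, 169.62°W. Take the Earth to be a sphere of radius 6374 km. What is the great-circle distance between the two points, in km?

cos σ = sin φ₁ sin φ₂ + cos φ₁ cos φ₂ cos Δλ
      = sin(39.27°)sin(29.86°) + cos(39.27°)cos(29.86°)cos(-57.08°) = 0.6800
σ = 47.154° → d = Rσ = 6374·0.82299 = 5246 km

5246 km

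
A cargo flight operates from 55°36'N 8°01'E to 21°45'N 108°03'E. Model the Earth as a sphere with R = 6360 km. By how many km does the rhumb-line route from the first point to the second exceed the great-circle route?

Great circle: cos σ = sin φ₁ sin φ₂ + cos φ₁ cos φ₂ cos Δλ,  σ = 1.3548 rad → d_gc = 8616.5 km
Rhumb line: Δψ = -0.7836, q = Δφ/Δψ = 0.7540, d_rh = R√(Δφ²+q²Δλ²) = 9176.8 km
Excess = 9176.8 − 8616.5 = 560.3 ≈ 560 km

560 km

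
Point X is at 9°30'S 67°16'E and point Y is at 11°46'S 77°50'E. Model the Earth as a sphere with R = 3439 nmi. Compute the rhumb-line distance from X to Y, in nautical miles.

638 nmi

Δψ = ln[tan(π/4+φ₂/2)/tan(π/4+φ₁/2)] = -0.0403;  Δφ = -0.0396 rad,  Δλ = +0.1844 rad
q = Δφ/Δψ = 0.9828
d = R·√(Δφ² + q²Δλ²) = 3439·0.18551 = 638 nmi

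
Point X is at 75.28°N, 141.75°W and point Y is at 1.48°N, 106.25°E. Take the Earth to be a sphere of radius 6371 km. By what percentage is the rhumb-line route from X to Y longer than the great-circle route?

9.2%

Great circle: σ = 1.6410 rad → d_gc = Rσ = 10455.0 km
Rhumb: Δφ = -1.2881, Δλ = -1.9548, Δψ = -2.0208, q = Δφ/Δψ = 0.6374 → d_rh = R√(Δφ²+q²Δλ²) = 11417.2 km
Excess = (11417.2 − 10455.0) / 10455.0 = 962.2 / 10455.0 = 9.20% ≈ 9.2%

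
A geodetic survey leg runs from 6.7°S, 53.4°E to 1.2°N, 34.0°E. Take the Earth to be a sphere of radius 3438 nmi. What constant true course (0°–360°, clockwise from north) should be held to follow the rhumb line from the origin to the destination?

292.2°

Meridional parts: M(φ₁)=-0.1172, M(φ₂)=+0.0209 → ΔM = +0.1381;  Δλ = -0.3386 rad
tan C = Δλ / ΔM = -2.4509 → C = 292.20°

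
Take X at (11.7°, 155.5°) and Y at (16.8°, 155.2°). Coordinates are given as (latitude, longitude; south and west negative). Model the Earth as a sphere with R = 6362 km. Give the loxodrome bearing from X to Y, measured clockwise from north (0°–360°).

Meridional parts: M(φ₁)=+0.2056, M(φ₂)=+0.2975 → ΔM = +0.0919;  Δλ = -0.0052 rad
tan C = Δλ / ΔM = -0.0570 → C = 356.74°

356.7°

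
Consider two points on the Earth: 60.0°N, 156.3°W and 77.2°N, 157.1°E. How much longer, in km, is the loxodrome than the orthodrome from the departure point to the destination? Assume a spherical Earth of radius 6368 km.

Great circle: cos σ = sin φ₁ sin φ₂ + cos φ₁ cos φ₂ cos Δλ,  σ = 0.4011 rad → d_gc = 2554.5 km
Rhumb line: Δψ = +0.8708, q = Δφ/Δψ = 0.3447, d_rh = R√(Δφ²+q²Δλ²) = 2615.8 km
Excess = 2615.8 − 2554.5 = 61.3 ≈ 61 km

61 km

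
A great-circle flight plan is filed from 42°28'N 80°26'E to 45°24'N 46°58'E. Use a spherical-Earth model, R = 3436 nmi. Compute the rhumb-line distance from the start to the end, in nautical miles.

1456 nmi

Rhumb course C = atan2(Δλ, Δψ) with Δψ = ln[tan(π/4+φ₂/2)/tan(π/4+φ₁/2)] = +0.0711, Δλ = -0.5841 → C = 276.94°
d = R·|Δφ| / |cos C| = 3436·0.05120 / 0.12086 = 1456 nmi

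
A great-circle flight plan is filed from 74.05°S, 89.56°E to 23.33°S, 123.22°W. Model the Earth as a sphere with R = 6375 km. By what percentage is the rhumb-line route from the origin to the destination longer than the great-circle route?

Great circle: σ = 1.4014 rad → d_gc = Rσ = 8933.6 km
Rhumb: Δφ = +0.8852, Δλ = +2.5695, Δψ = +1.5465, q = Δφ/Δψ = 0.5724 → d_rh = R√(Δφ²+q²Δλ²) = 10943.6 km
Excess = (10943.6 − 8933.6) / 8933.6 = 2010.0 / 8933.6 = 22.50% ≈ 22.5%

22.5%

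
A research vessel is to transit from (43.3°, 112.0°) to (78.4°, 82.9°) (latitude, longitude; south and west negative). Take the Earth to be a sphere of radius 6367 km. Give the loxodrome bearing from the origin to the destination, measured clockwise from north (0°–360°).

Meridional parts: M(φ₁)=+0.8400, M(φ₂)=+2.2869 → ΔM = +1.4469;  Δλ = -0.5079 rad
tan C = Δλ / ΔM = -0.3510 → C = 340.66°

340.7°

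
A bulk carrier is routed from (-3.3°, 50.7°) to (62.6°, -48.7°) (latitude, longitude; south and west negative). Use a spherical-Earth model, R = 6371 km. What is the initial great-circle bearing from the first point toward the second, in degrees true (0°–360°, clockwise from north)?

332.8°

θ = atan2( sin Δλ·cos φ₂ ,  cos φ₁ sin φ₂ − sin φ₁ cos φ₂ cos Δλ )
  = atan2(-0.4540, +0.8820) = 332.76°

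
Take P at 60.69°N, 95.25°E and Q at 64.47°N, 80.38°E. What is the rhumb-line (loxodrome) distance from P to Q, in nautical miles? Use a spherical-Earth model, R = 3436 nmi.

469 nmi

Rhumb course C = atan2(Δλ, Δψ) with Δψ = ln[tan(π/4+φ₂/2)/tan(π/4+φ₁/2)] = +0.1435, Δλ = -0.2595 → C = 298.94°
d = R·|Δφ| / |cos C| = 3436·0.06597 / 0.48383 = 469 nmi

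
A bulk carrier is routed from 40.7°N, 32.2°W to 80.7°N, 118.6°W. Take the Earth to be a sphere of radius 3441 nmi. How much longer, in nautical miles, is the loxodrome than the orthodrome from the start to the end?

222 nmi

Great circle: cos σ = sin φ₁ sin φ₂ + cos φ₁ cos φ₂ cos Δλ,  σ = 0.8616 rad → d_gc = 2964.8 nmi
Rhumb line: Δψ = +1.7302, q = Δφ/Δψ = 0.4035, d_rh = R√(Δφ²+q²Δλ²) = 3186.6 nmi
Excess = 3186.6 − 2964.8 = 221.8 ≈ 222 nmi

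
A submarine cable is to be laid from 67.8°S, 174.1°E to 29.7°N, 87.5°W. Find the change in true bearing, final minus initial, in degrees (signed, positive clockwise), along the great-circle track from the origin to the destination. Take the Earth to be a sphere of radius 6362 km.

At departure: θ₁ = atan2(sin Δλ cos φ₂, cos φ₁ sin φ₂ − sin φ₁ cos φ₂ cos Δλ) = 85.36°
At arrival: θ₂ = atan2(sin Δλ cos φ₁, −cos φ₂ sin φ₁ + sin φ₂ cos φ₁ cos Δλ) = 25.69°
Δθ = θ₂ − θ₁ = -59.7°

-59.7°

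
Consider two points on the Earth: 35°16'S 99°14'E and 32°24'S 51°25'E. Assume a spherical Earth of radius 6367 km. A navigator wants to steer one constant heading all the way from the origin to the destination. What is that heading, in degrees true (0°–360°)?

274.1°

Δψ = ln[tan(π/4+φ₂/2)/tan(π/4+φ₁/2)] = +0.0602
Δλ = -0.8346 rad (taken the short way round)
course = atan2(Δλ, Δψ) = 274.13°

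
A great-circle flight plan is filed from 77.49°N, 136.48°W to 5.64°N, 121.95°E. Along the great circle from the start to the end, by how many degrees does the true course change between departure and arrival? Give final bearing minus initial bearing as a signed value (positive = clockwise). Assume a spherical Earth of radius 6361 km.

Initial bearing θ₁ = atan2(sin Δλ cos φ₂, cos φ₁ sin φ₂ − sin φ₁ cos φ₂ cos Δλ) = 282.50°
Final bearing θ₂ = (initial bearing from the destination back to the start) + 180° = 192.27°
Δθ = θ₂ − θ₁ = -90.2°

-90.2°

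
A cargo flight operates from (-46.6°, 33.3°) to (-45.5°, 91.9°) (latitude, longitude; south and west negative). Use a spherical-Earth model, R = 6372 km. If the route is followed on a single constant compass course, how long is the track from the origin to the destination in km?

4524 km

Δψ = ln[tan(π/4+φ₂/2)/tan(π/4+φ₁/2)] = +0.0277;  Δφ = +0.0192 rad,  Δλ = +1.0228 rad
q = Δφ/Δψ = 0.6940
d = R·√(Δφ² + q²Δλ²) = 6372·0.71005 = 4524 km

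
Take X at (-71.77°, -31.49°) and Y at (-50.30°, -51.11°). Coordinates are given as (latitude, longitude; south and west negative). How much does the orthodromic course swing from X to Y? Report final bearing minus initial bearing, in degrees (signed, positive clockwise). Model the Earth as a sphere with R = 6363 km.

+17.5°

At departure: θ₁ = atan2(sin Δλ cos φ₂, cos φ₁ sin φ₂ − sin φ₁ cos φ₂ cos Δλ) = 327.04°
At arrival: θ₂ = atan2(sin Δλ cos φ₁, −cos φ₂ sin φ₁ + sin φ₂ cos φ₁ cos Δλ) = 344.55°
Δθ = θ₂ − θ₁ = +17.5°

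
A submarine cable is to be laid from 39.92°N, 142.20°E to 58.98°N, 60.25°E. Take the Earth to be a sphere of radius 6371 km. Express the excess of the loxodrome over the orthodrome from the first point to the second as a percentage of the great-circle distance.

5.6%

Great circle: σ = 0.9207 rad → d_gc = Rσ = 5865.6 km
Rhumb: Δφ = +0.3327, Δλ = -1.4303, Δψ = +0.5208, q = Δφ/Δψ = 0.6387 → d_rh = R√(Δφ²+q²Δλ²) = 6194.4 km
Excess = (6194.4 − 5865.6) / 5865.6 = 328.8 / 5865.6 = 5.61% ≈ 5.6%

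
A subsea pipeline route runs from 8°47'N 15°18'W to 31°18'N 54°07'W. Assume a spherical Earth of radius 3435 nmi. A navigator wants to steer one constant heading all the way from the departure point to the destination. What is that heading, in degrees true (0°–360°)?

301.9°

Meridional parts: M(φ₁)=+0.1539, M(φ₂)=+0.5757 → ΔM = +0.4218;  Δλ = -0.6775 rad
tan C = Δλ / ΔM = -1.6062 → C = 301.91°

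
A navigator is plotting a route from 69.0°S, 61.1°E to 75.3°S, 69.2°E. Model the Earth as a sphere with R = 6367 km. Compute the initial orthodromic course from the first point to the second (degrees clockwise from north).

θ = atan2( sin Δλ·cos φ₂ ,  cos φ₁ sin φ₂ − sin φ₁ cos φ₂ cos Δλ )
  = atan2(+0.0358, -0.1121) = 162.31°

162.3°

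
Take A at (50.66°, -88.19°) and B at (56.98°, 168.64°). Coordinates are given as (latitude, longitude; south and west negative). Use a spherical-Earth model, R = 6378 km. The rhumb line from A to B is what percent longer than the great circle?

10.5%

Great circle: σ = 0.9646 rad → d_gc = Rσ = 6152.0 km
Rhumb: Δφ = +0.1103, Δλ = -1.8007, Δψ = +0.1873, q = Δφ/Δψ = 0.5889 → d_rh = R√(Δφ²+q²Δλ²) = 6799.8 km
Excess = (6799.8 − 6152.0) / 6152.0 = 647.8 / 6152.0 = 10.53% ≈ 10.5%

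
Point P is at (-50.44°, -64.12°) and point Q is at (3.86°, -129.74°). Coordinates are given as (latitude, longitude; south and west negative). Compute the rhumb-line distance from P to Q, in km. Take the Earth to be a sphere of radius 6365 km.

Δψ = ln[tan(π/4+φ₂/2)/tan(π/4+φ₁/2)] = +1.0901;  Δφ = +0.9477 rad,  Δλ = -1.1453 rad
q = Δφ/Δψ = 0.8694
d = R·√(Δφ² + q²Δλ²) = 6365·1.37461 = 8749 km

8749 km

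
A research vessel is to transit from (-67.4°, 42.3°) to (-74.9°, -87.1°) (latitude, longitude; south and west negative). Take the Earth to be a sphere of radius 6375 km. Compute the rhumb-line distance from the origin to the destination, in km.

Δψ = ln[tan(π/4+φ₂/2)/tan(π/4+φ₁/2)] = -0.4105;  Δφ = -0.1309 rad,  Δλ = -2.2585 rad
q = Δφ/Δψ = 0.3189
d = R·√(Δφ² + q²Δλ²) = 6375·0.73192 = 4666 km

4666 km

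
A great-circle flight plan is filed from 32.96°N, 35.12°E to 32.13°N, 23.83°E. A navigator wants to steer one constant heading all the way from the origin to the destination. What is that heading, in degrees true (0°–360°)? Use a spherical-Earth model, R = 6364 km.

Δψ = ln[tan(π/4+φ₂/2)/tan(π/4+φ₁/2)] = -0.0172
Δλ = -0.1970 rad (taken the short way round)
course = atan2(Δλ, Δψ) = 265.02°

265.0°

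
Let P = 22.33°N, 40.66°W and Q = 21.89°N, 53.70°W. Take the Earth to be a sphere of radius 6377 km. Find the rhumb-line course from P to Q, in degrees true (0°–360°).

267.9°

Δψ = ln[tan(π/4+φ₂/2)/tan(π/4+φ₁/2)] = -0.0083
Δλ = -0.2276 rad (taken the short way round)
course = atan2(Δλ, Δψ) = 267.91°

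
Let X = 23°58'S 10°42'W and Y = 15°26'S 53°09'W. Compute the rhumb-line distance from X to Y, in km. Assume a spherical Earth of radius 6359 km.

4531 km

Δψ = ln[tan(π/4+φ₂/2)/tan(π/4+φ₁/2)] = +0.1584;  Δφ = +0.1489 rad,  Δλ = -0.7409 rad
q = Δφ/Δψ = 0.9404
d = R·√(Δφ² + q²Δλ²) = 6359·0.71246 = 4531 km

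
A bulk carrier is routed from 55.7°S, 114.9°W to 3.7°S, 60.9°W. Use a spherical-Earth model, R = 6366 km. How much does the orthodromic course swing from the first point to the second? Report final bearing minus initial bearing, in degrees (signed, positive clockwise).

-31.4°

Initial bearing θ₁ = atan2(sin Δλ cos φ₂, cos φ₁ sin φ₂ − sin φ₁ cos φ₂ cos Δλ) = 60.96°
Final bearing θ₂ = (initial bearing from the destination back to the start) + 180° = 29.59°
Δθ = θ₂ − θ₁ = -31.4°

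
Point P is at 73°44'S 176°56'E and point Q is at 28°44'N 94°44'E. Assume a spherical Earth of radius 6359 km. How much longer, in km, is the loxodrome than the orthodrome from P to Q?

350 km

Great circle: cos σ = sin φ₁ sin φ₂ + cos φ₁ cos φ₂ cos Δλ,  σ = 2.0132 rad → d_gc = 12802.2 km
Rhumb line: Δψ = +2.4694, q = Δφ/Δψ = 0.7242, d_rh = R√(Δφ²+q²Δλ²) = 13152.2 km
Excess = 13152.2 − 12802.2 = 350.0 ≈ 350 km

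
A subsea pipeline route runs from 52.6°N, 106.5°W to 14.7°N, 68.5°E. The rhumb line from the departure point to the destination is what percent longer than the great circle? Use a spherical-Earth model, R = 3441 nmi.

Great circle: σ = 1.9646 rad → d_gc = Rσ = 6760.1 nmi
Rhumb: Δφ = -0.6615, Δλ = +3.0543, Δψ = -0.8239, q = Δφ/Δψ = 0.8029 → d_rh = R√(Δφ²+q²Δλ²) = 8740.0 nmi
Excess = (8740.0 − 6760.1) / 6760.1 = 1979.9 / 6760.1 = 29.29% ≈ 29.3%

29.3%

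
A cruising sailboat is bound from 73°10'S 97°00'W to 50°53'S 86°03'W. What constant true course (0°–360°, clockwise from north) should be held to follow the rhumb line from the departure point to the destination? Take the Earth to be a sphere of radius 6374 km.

12.3°

Δψ = ln[tan(π/4+φ₂/2)/tan(π/4+φ₁/2)] = +0.8759
Δλ = +0.1911 rad (taken the short way round)
course = atan2(Δλ, Δψ) = 12.31°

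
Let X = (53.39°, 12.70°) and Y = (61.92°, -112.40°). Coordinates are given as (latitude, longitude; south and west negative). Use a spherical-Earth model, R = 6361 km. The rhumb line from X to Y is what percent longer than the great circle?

18.0%

Great circle: σ = 0.9922 rad → d_gc = Rσ = 6311.6 km
Rhumb: Δφ = +0.1489, Δλ = -2.1834, Δψ = +0.2798, q = Δφ/Δψ = 0.5320 → d_rh = R√(Δφ²+q²Δλ²) = 7449.8 km
Excess = (7449.8 − 6311.6) / 6311.6 = 1138.2 / 6311.6 = 18.03% ≈ 18.0%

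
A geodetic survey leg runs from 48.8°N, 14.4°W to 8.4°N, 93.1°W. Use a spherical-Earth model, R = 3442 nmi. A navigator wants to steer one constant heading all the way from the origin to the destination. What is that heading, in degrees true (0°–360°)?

238.8°

Δψ = ln[tan(π/4+φ₂/2)/tan(π/4+φ₁/2)] = -0.8314
Δλ = -1.3736 rad (taken the short way round)
course = atan2(Δλ, Δψ) = 238.82°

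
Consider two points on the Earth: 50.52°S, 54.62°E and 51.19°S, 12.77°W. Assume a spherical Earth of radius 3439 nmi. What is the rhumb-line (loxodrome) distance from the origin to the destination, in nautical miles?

2554 nmi

Δψ = ln[tan(π/4+φ₂/2)/tan(π/4+φ₁/2)] = -0.0185;  Δφ = -0.0117 rad,  Δλ = -1.1762 rad
q = Δφ/Δψ = 0.6313
d = R·√(Δφ² + q²Δλ²) = 3439·0.74258 = 2554 nmi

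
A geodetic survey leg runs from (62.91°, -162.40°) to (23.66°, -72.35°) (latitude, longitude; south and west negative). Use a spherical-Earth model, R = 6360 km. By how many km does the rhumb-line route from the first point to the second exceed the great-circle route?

Great circle: cos σ = sin φ₁ sin φ₂ + cos φ₁ cos φ₂ cos Δλ,  σ = 1.2058 rad → d_gc = 7669.1 km
Rhumb line: Δψ = -0.9981, q = Δφ/Δψ = 0.6863, d_rh = R√(Δφ²+q²Δλ²) = 8127.0 km
Excess = 8127.0 − 7669.1 = 457.9 ≈ 458 km

458 km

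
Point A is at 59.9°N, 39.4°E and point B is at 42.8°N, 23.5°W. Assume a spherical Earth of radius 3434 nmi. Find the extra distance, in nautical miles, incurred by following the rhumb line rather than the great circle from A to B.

Great circle: cos σ = sin φ₁ sin φ₂ + cos φ₁ cos φ₂ cos Δλ,  σ = 0.7145 rad → d_gc = 2453.5 nmi
Rhumb line: Δψ = -0.4854, q = Δφ/Δψ = 0.6149, d_rh = R√(Δφ²+q²Δλ²) = 2534.4 nmi
Excess = 2534.4 − 2453.5 = 80.9 ≈ 81 nmi

81 nmi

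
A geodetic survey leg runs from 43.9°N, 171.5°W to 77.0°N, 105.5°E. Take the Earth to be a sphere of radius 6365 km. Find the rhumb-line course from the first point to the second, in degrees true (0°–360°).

Δψ = ln[tan(π/4+φ₂/2)/tan(π/4+φ₁/2)] = +1.3176
Δλ = -1.4486 rad (taken the short way round)
course = atan2(Δλ, Δψ) = 312.29°

312.3°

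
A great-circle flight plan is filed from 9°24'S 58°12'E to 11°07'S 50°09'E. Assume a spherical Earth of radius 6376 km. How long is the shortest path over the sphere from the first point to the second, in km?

902 km

cos σ = sin φ₁ sin φ₂ + cos φ₁ cos φ₂ cos Δλ
      = sin(-9.40°)sin(-11.12°) + cos(-9.40°)cos(-11.12°)cos(-8.05°) = 0.9900
σ = 8.105° → d = Rσ = 6376·0.14145 = 902 km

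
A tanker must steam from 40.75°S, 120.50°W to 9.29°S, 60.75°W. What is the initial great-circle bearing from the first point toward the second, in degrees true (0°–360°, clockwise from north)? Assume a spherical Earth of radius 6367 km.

76.7°

N = sin Δλ·cos φ₂ = +0.8525;  D = cos φ₁ sin φ₂ − sin φ₁ cos φ₂ cos Δλ = +0.2022
initial course = atan2(N, D) = 76.65°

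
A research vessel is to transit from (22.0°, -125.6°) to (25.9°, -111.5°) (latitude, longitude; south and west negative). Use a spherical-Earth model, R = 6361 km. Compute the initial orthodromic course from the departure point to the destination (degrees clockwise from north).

θ = atan2( sin Δλ·cos φ₂ ,  cos φ₁ sin φ₂ − sin φ₁ cos φ₂ cos Δλ )
  = atan2(+0.2191, +0.0782) = 70.37°

70.4°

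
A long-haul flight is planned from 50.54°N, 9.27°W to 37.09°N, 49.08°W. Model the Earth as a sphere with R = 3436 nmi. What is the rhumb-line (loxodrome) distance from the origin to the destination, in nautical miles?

Rhumb course C = atan2(Δλ, Δψ) with Δψ = ln[tan(π/4+φ₂/2)/tan(π/4+φ₁/2)] = -0.3275, Δλ = -0.6948 → C = 244.77°
d = R·|Δφ| / |cos C| = 3436·0.23475 / 0.42633 = 1892 nmi

1892 nmi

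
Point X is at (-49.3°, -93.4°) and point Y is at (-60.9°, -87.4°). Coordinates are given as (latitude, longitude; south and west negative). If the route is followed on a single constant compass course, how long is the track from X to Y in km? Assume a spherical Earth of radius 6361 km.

1342 km

Rhumb course C = atan2(Δλ, Δψ) with Δψ = ln[tan(π/4+φ₂/2)/tan(π/4+φ₁/2)] = -0.3570, Δλ = +0.1047 → C = 163.65°
d = R·|Δφ| / |cos C| = 6361·0.20246 / 0.95957 = 1342 km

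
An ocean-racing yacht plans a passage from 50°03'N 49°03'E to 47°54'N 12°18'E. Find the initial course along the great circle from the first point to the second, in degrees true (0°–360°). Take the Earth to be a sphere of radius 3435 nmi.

N = sin Δλ·cos φ₂ = -0.4011;  D = cos φ₁ sin φ₂ − sin φ₁ cos φ₂ cos Δλ = +0.0646
initial course = atan2(N, D) = 279.15°

279.2°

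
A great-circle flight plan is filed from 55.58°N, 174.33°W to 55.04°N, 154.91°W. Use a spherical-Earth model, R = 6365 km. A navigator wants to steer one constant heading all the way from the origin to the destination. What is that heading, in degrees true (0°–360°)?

92.8°

Δψ = ln[tan(π/4+φ₂/2)/tan(π/4+φ₁/2)] = -0.0166
Δλ = +0.3389 rad (taken the short way round)
course = atan2(Δλ, Δψ) = 92.80°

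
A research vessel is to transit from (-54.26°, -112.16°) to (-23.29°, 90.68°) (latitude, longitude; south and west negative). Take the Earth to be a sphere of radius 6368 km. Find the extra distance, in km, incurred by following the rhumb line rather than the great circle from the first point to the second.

2555 km

Great circle: cos σ = sin φ₁ sin φ₂ + cos φ₁ cos φ₂ cos Δλ,  σ = 1.7452 rad → d_gc = 11113.4 km
Rhumb line: Δψ = +0.7138, q = Δφ/Δψ = 0.7573, d_rh = R√(Δφ²+q²Δλ²) = 13668.4 km
Excess = 13668.4 − 11113.4 = 2555.0 ≈ 2555 km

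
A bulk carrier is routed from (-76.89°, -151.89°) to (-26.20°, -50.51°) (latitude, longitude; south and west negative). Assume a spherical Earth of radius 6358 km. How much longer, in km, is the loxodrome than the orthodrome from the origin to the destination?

704 km

Great circle: cos σ = sin φ₁ sin φ₂ + cos φ₁ cos φ₂ cos Δλ,  σ = 1.1703 rad → d_gc = 7441.0 km
Rhumb line: Δψ = +1.6895, q = Δφ/Δψ = 0.5236, d_rh = R√(Δφ²+q²Δλ²) = 8145.2 km
Excess = 8145.2 − 7441.0 = 704.2 ≈ 704 km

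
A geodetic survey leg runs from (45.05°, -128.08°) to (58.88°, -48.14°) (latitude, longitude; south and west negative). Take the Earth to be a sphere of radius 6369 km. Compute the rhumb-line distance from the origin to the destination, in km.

5632 km

Δψ = ln[tan(π/4+φ₂/2)/tan(π/4+φ₁/2)] = +0.3959;  Δφ = +0.2414 rad,  Δλ = +1.3952 rad
q = Δφ/Δψ = 0.6097
d = R·√(Δφ² + q²Δλ²) = 6369·0.88424 = 5632 km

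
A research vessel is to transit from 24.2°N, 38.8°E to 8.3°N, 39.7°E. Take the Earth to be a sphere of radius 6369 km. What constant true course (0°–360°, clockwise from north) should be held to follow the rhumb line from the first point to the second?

176.9°

Meridional parts: M(φ₁)=+0.4355, M(φ₂)=+0.1454 → ΔM = -0.2901;  Δλ = +0.0157 rad
tan C = Δλ / ΔM = -0.0541 → C = 176.90°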